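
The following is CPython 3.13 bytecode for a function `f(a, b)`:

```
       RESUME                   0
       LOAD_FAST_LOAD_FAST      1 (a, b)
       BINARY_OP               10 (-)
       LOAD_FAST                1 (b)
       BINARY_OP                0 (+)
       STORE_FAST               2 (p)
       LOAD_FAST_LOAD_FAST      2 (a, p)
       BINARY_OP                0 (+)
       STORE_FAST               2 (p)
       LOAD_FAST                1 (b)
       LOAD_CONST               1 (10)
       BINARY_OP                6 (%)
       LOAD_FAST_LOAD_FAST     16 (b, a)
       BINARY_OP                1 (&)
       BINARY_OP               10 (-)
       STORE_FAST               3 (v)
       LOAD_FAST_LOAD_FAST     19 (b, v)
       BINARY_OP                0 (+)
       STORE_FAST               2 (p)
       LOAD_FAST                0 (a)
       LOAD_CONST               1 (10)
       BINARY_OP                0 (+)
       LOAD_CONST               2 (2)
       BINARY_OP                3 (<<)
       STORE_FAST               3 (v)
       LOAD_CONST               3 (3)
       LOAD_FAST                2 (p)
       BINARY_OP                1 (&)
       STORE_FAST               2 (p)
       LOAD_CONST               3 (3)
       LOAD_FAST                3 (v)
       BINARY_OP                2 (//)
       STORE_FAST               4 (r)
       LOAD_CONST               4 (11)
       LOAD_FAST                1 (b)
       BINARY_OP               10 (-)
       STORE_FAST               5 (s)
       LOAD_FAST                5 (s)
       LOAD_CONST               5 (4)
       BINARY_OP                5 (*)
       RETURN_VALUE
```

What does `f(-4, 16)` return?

LOAD_FAST_LOAD_FAST a,b → push -4,16. Stack: [-4, 16]
BINARY_OP - → -4 - 16 = -20. Stack: [-20]
LOAD_FAST b → push 16. Stack: [-20, 16]
BINARY_OP + → -20 + 16 = -4. Stack: [-4]
STORE_FAST p → p=-4. Stack: []
LOAD_FAST_LOAD_FAST a,p → push -4,-4. Stack: [-4, -4]
BINARY_OP + → -4 + -4 = -8. Stack: [-8]
STORE_FAST p → p=-8. Stack: []
LOAD_FAST b → push 16. Stack: [16]
LOAD_CONST → push 10. Stack: [16, 10]
BINARY_OP % → 16 % 10 = 6. Stack: [6]
LOAD_FAST_LOAD_FAST b,a → push 16,-4. Stack: [6, 16, -4]
BINARY_OP & → 16 & -4 = 16. Stack: [6, 16]
BINARY_OP - → 6 - 16 = -10. Stack: [-10]
STORE_FAST v → v=-10. Stack: []
LOAD_FAST_LOAD_FAST b,v → push 16,-10. Stack: [16, -10]
BINARY_OP + → 16 + -10 = 6. Stack: [6]
STORE_FAST p → p=6. Stack: []
LOAD_FAST a → push -4. Stack: [-4]
LOAD_CONST → push 10. Stack: [-4, 10]
BINARY_OP + → -4 + 10 = 6. Stack: [6]
LOAD_CONST → push 2. Stack: [6, 2]
BINARY_OP << → 6 << 2 = 24. Stack: [24]
STORE_FAST v → v=24. Stack: []
LOAD_CONST → push 3. Stack: [3]
LOAD_FAST p → push 6. Stack: [3, 6]
BINARY_OP & → 3 & 6 = 2. Stack: [2]
STORE_FAST p → p=2. Stack: []
LOAD_CONST → push 3. Stack: [3]
LOAD_FAST v → push 24. Stack: [3, 24]
BINARY_OP // → 3 // 24 = 0. Stack: [0]
STORE_FAST r → r=0. Stack: []
LOAD_CONST → push 11. Stack: [11]
LOAD_FAST b → push 16. Stack: [11, 16]
BINARY_OP - → 11 - 16 = -5. Stack: [-5]
STORE_FAST s → s=-5. Stack: []
LOAD_FAST s → push -5. Stack: [-5]
LOAD_CONST → push 4. Stack: [-5, 4]
BINARY_OP * → -5 * 4 = -20. Stack: [-20]
RETURN_VALUE → return -20.

-20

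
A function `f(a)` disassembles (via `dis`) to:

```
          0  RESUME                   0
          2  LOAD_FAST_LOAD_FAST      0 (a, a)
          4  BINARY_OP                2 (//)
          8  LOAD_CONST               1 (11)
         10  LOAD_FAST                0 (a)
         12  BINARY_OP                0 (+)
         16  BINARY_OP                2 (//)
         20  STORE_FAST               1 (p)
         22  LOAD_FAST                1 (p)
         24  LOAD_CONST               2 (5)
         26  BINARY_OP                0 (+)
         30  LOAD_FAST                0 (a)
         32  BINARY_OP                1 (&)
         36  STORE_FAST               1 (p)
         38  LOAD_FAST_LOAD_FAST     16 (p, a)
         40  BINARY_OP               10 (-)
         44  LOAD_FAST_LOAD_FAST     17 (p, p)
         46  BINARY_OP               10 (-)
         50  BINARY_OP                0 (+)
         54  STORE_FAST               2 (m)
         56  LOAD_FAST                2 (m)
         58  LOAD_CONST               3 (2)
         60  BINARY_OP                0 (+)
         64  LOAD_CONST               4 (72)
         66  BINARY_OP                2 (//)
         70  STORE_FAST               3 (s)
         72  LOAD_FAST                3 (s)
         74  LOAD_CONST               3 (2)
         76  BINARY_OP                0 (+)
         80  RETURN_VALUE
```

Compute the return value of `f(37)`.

LOAD_FAST_LOAD_FAST a,a → push 37,37. Stack: [37, 37]
BINARY_OP // → 37 // 37 = 1. Stack: [1]
LOAD_CONST → push 11. Stack: [1, 11]
LOAD_FAST a → push 37. Stack: [1, 11, 37]
BINARY_OP + → 11 + 37 = 48. Stack: [1, 48]
BINARY_OP // → 1 // 48 = 0. Stack: [0]
STORE_FAST p → p=0. Stack: []
LOAD_FAST p → push 0. Stack: [0]
LOAD_CONST → push 5. Stack: [0, 5]
BINARY_OP + → 0 + 5 = 5. Stack: [5]
LOAD_FAST a → push 37. Stack: [5, 37]
BINARY_OP & → 5 & 37 = 5. Stack: [5]
STORE_FAST p → p=5. Stack: []
LOAD_FAST_LOAD_FAST p,a → push 5,37. Stack: [5, 37]
BINARY_OP - → 5 - 37 = -32. Stack: [-32]
LOAD_FAST_LOAD_FAST p,p → push 5,5. Stack: [-32, 5, 5]
BINARY_OP - → 5 - 5 = 0. Stack: [-32, 0]
BINARY_OP + → -32 + 0 = -32. Stack: [-32]
STORE_FAST m → m=-32. Stack: []
LOAD_FAST m → push -32. Stack: [-32]
LOAD_CONST → push 2. Stack: [-32, 2]
BINARY_OP + → -32 + 2 = -30. Stack: [-30]
LOAD_CONST → push 72. Stack: [-30, 72]
BINARY_OP // → -30 // 72 = -1. Stack: [-1]
STORE_FAST s → s=-1. Stack: []
LOAD_FAST s → push -1. Stack: [-1]
LOAD_CONST → push 2. Stack: [-1, 2]
BINARY_OP + → -1 + 2 = 1. Stack: [1]
RETURN_VALUE → return 1.

1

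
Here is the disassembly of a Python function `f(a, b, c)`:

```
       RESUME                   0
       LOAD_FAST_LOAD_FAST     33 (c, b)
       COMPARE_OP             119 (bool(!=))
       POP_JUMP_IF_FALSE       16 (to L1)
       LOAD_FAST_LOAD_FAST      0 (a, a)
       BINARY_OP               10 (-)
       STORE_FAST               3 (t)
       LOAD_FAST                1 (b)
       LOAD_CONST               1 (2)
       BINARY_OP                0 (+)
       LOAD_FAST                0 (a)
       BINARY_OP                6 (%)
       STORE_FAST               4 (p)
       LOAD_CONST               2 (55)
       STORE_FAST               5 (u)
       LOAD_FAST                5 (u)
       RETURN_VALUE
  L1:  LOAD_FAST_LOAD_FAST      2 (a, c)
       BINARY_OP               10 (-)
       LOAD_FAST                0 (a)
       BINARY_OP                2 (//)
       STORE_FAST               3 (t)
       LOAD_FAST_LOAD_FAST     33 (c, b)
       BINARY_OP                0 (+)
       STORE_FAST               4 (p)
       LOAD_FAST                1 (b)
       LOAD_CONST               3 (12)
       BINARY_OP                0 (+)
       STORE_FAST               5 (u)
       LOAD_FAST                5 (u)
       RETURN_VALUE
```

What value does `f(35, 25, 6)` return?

55

LOAD_FAST_LOAD_FAST c,b → push 6,25. Stack: [6, 25]
COMPARE_OP bool(!=) → 6 vs 25 = True. Stack: [True]
POP_JUMP_IF_FALSE → pop True; no jump. Stack: []
LOAD_FAST_LOAD_FAST a,a → push 35,35. Stack: [35, 35]
BINARY_OP - → 35 - 35 = 0. Stack: [0]
STORE_FAST t → t=0. Stack: []
LOAD_FAST b → push 25. Stack: [25]
LOAD_CONST → push 2. Stack: [25, 2]
BINARY_OP + → 25 + 2 = 27. Stack: [27]
LOAD_FAST a → push 35. Stack: [27, 35]
BINARY_OP % → 27 % 35 = 27. Stack: [27]
STORE_FAST p → p=27. Stack: []
LOAD_CONST → push 55. Stack: [55]
STORE_FAST u → u=55. Stack: []
LOAD_FAST u → push 55. Stack: [55]
RETURN_VALUE → return 55.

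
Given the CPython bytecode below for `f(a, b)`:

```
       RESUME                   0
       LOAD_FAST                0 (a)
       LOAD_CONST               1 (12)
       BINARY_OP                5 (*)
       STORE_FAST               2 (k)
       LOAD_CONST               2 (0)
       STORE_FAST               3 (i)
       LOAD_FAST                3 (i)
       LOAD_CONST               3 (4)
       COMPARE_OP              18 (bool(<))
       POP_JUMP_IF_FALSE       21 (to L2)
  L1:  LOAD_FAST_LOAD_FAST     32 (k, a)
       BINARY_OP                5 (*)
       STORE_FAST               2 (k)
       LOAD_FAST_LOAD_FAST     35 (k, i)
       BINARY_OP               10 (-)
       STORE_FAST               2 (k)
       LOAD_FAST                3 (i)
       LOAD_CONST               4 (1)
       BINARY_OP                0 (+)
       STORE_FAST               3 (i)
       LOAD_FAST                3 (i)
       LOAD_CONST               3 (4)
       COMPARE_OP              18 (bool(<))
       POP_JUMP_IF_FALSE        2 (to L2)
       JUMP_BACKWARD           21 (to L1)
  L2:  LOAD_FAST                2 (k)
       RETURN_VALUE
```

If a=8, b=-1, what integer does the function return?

LOAD_FAST a → push 8
LOAD_CONST → push 12
BINARY_OP * → 8 * 12 = 96
STORE_FAST k → k=96
LOAD_CONST → push 0
STORE_FAST i → i=0
LOAD_FAST i → push 0
LOAD_CONST → push 4
COMPARE_OP bool(<) → 0 vs 4 = True
POP_JUMP_IF_FALSE → pop True; no jump
LOAD_FAST_LOAD_FAST k,a → push 96,8
BINARY_OP * → 96 * 8 = 768
STORE_FAST k → k=768
LOAD_FAST_LOAD_FAST k,i → push 768,0
BINARY_OP - → 768 - 0 = 768
STORE_FAST k → k=768
LOAD_FAST i → push 0
LOAD_CONST → push 1
BINARY_OP + → 0 + 1 = 1
STORE_FAST i → i=1
LOAD_FAST i → push 1
LOAD_CONST → push 4
COMPARE_OP bool(<) → 1 vs 4 = True
POP_JUMP_IF_FALSE → pop True; no jump
LOAD_FAST_LOAD_FAST k,a → push 768,8
BINARY_OP * → 768 * 8 = 6144
STORE_FAST k → k=6144
LOAD_FAST_LOAD_FAST k,i → push 6144,1
BINARY_OP - → 6144 - 1 = 6143
STORE_FAST k → k=6143
LOAD_FAST i → push 1
LOAD_CONST → push 1
BINARY_OP + → 1 + 1 = 2
STORE_FAST i → i=2
LOAD_FAST i → push 2
LOAD_CONST → push 4
COMPARE_OP bool(<) → 2 vs 4 = True
POP_JUMP_IF_FALSE → pop True; no jump
LOAD_FAST_LOAD_FAST k,a → push 6143,8
BINARY_OP * → 6143 * 8 = 49144
STORE_FAST k → k=49144
LOAD_FAST_LOAD_FAST k,i → push 49144,2
BINARY_OP - → 49144 - 2 = 49142
STORE_FAST k → k=49142
LOAD_FAST i → push 2
LOAD_CONST → push 1
BINARY_OP + → 2 + 1 = 3
STORE_FAST i → i=3
LOAD_FAST i → push 3
LOAD_CONST → push 4
COMPARE_OP bool(<) → 3 vs 4 = True
POP_JUMP_IF_FALSE → pop True; no jump
LOAD_FAST_LOAD_FAST k,a → push 49142,8
BINARY_OP * → 49142 * 8 = 393136
STORE_FAST k → k=393136
LOAD_FAST_LOAD_FAST k,i → push 393136,3
BINARY_OP - → 393136 - 3 = 393133
STORE_FAST k → k=393133
LOAD_FAST i → push 3
LOAD_CONST → push 1
BINARY_OP + → 3 + 1 = 4
STORE_FAST i → i=4
LOAD_FAST i → push 4
LOAD_CONST → push 4
COMPARE_OP bool(<) → 4 vs 4 = False
POP_JUMP_IF_FALSE → pop False; jump
LOAD_FAST k → push 393133
RETURN_VALUE → return 393133.

393133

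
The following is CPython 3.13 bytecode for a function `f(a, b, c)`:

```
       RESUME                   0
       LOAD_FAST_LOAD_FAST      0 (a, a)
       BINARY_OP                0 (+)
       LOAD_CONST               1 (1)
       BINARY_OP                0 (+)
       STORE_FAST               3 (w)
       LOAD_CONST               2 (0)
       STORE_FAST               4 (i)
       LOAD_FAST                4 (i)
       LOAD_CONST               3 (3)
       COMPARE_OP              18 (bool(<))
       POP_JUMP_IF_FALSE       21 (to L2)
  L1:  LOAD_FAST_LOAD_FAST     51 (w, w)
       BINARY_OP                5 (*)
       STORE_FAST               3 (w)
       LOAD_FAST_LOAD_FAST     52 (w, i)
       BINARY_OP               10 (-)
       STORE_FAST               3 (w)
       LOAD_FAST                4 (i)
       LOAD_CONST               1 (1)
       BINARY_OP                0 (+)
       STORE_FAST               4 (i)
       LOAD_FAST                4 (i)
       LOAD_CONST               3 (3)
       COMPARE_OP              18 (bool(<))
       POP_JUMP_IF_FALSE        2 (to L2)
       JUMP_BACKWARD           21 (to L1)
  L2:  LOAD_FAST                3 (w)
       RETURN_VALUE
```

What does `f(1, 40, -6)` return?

6398

LOAD_FAST_LOAD_FAST a,a → push 1,1. Stack: [1, 1]
BINARY_OP + → 1 + 1 = 2. Stack: [2]
LOAD_CONST → push 1. Stack: [2, 1]
BINARY_OP + → 2 + 1 = 3. Stack: [3]
STORE_FAST w → w=3. Stack: []
LOAD_CONST → push 0. Stack: [0]
STORE_FAST i → i=0. Stack: []
LOAD_FAST i → push 0. Stack: [0]
LOAD_CONST → push 3. Stack: [0, 3]
COMPARE_OP bool(<) → 0 vs 3 = True. Stack: [True]
POP_JUMP_IF_FALSE → pop True; no jump. Stack: []
LOAD_FAST_LOAD_FAST w,w → push 3,3. Stack: [3, 3]
BINARY_OP * → 3 * 3 = 9. Stack: [9]
STORE_FAST w → w=9. Stack: []
LOAD_FAST_LOAD_FAST w,i → push 9,0. Stack: [9, 0]
BINARY_OP - → 9 - 0 = 9. Stack: [9]
STORE_FAST w → w=9. Stack: []
LOAD_FAST i → push 0. Stack: [0]
LOAD_CONST → push 1. Stack: [0, 1]
BINARY_OP + → 0 + 1 = 1. Stack: [1]
STORE_FAST i → i=1. Stack: []
LOAD_FAST i → push 1. Stack: [1]
LOAD_CONST → push 3. Stack: [1, 3]
COMPARE_OP bool(<) → 1 vs 3 = True. Stack: [True]
POP_JUMP_IF_FALSE → pop True; no jump. Stack: []
LOAD_FAST_LOAD_FAST w,w → push 9,9. Stack: [9, 9]
BINARY_OP * → 9 * 9 = 81. Stack: [81]
STORE_FAST w → w=81. Stack: []
LOAD_FAST_LOAD_FAST w,i → push 81,1. Stack: [81, 1]
BINARY_OP - → 81 - 1 = 80. Stack: [80]
STORE_FAST w → w=80. Stack: []
LOAD_FAST i → push 1. Stack: [1]
LOAD_CONST → push 1. Stack: [1, 1]
BINARY_OP + → 1 + 1 = 2. Stack: [2]
STORE_FAST i → i=2. Stack: []
LOAD_FAST i → push 2. Stack: [2]
LOAD_CONST → push 3. Stack: [2, 3]
COMPARE_OP bool(<) → 2 vs 3 = True. Stack: [True]
POP_JUMP_IF_FALSE → pop True; no jump. Stack: []
LOAD_FAST_LOAD_FAST w,w → push 80,80. Stack: [80, 80]
BINARY_OP * → 80 * 80 = 6400. Stack: [6400]
STORE_FAST w → w=6400. Stack: []
LOAD_FAST_LOAD_FAST w,i → push 6400,2. Stack: [6400, 2]
BINARY_OP - → 6400 - 2 = 6398. Stack: [6398]
STORE_FAST w → w=6398. Stack: []
LOAD_FAST i → push 2. Stack: [2]
LOAD_CONST → push 1. Stack: [2, 1]
BINARY_OP + → 2 + 1 = 3. Stack: [3]
STORE_FAST i → i=3. Stack: []
LOAD_FAST i → push 3. Stack: [3]
LOAD_CONST → push 3. Stack: [3, 3]
COMPARE_OP bool(<) → 3 vs 3 = False. Stack: [False]
POP_JUMP_IF_FALSE → pop False; jump. Stack: []
LOAD_FAST w → push 6398. Stack: [6398]
RETURN_VALUE → return 6398.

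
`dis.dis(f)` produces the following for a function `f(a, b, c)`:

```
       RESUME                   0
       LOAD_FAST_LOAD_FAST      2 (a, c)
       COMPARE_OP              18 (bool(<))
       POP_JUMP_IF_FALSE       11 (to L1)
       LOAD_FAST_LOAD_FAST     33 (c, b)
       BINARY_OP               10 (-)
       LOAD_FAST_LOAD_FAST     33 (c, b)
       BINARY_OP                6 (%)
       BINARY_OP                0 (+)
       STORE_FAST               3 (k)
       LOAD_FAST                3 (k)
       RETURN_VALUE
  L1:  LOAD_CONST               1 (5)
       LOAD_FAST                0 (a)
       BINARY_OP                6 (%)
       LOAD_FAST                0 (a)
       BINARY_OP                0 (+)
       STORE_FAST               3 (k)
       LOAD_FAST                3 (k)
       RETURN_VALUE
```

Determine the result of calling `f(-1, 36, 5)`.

-26

LOAD_FAST_LOAD_FAST a,c → push -1,5. Stack: [-1, 5]
COMPARE_OP bool(<) → -1 vs 5 = True. Stack: [True]
POP_JUMP_IF_FALSE → pop True; no jump. Stack: []
LOAD_FAST_LOAD_FAST c,b → push 5,36. Stack: [5, 36]
BINARY_OP - → 5 - 36 = -31. Stack: [-31]
LOAD_FAST_LOAD_FAST c,b → push 5,36. Stack: [-31, 5, 36]
BINARY_OP % → 5 % 36 = 5. Stack: [-31, 5]
BINARY_OP + → -31 + 5 = -26. Stack: [-26]
STORE_FAST k → k=-26. Stack: []
LOAD_FAST k → push -26. Stack: [-26]
RETURN_VALUE → return -26.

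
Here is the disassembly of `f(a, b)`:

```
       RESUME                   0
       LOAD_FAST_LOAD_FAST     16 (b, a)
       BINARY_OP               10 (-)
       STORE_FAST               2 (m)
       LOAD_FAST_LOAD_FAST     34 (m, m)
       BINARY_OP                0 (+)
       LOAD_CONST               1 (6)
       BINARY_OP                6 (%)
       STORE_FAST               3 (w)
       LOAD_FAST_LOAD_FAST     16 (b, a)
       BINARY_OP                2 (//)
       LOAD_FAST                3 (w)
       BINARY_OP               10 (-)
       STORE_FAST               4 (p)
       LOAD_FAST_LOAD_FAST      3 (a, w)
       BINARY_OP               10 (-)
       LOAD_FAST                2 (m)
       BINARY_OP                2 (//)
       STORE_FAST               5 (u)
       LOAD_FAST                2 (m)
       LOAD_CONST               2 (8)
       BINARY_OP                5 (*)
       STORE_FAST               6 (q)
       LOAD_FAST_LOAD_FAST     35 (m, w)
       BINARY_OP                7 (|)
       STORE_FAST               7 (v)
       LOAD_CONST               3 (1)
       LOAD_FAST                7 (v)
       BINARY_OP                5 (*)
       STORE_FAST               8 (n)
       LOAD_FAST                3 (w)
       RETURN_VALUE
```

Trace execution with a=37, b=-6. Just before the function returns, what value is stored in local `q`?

-344

LOAD_FAST_LOAD_FAST b,a → push -6,37. Stack: [-6, 37]
BINARY_OP - → -6 - 37 = -43. Stack: [-43]
STORE_FAST m → m=-43. Stack: []
LOAD_FAST_LOAD_FAST m,m → push -43,-43. Stack: [-43, -43]
BINARY_OP + → -43 + -43 = -86. Stack: [-86]
LOAD_CONST → push 6. Stack: [-86, 6]
BINARY_OP % → -86 % 6 = 4. Stack: [4]
STORE_FAST w → w=4. Stack: []
LOAD_FAST_LOAD_FAST b,a → push -6,37. Stack: [-6, 37]
BINARY_OP // → -6 // 37 = -1. Stack: [-1]
LOAD_FAST w → push 4. Stack: [-1, 4]
BINARY_OP - → -1 - 4 = -5. Stack: [-5]
STORE_FAST p → p=-5. Stack: []
LOAD_FAST_LOAD_FAST a,w → push 37,4. Stack: [37, 4]
BINARY_OP - → 37 - 4 = 33. Stack: [33]
LOAD_FAST m → push -43. Stack: [33, -43]
BINARY_OP // → 33 // -43 = -1. Stack: [-1]
STORE_FAST u → u=-1. Stack: []
LOAD_FAST m → push -43. Stack: [-43]
LOAD_CONST → push 8. Stack: [-43, 8]
BINARY_OP * → -43 * 8 = -344. Stack: [-344]
STORE_FAST q → q=-344. Stack: []
LOAD_FAST_LOAD_FAST m,w → push -43,4. Stack: [-43, 4]
BINARY_OP | → -43 | 4 = -43. Stack: [-43]
STORE_FAST v → v=-43. Stack: []
LOAD_CONST → push 1. Stack: [1]
LOAD_FAST v → push -43. Stack: [1, -43]
BINARY_OP * → 1 * -43 = -43. Stack: [-43]
STORE_FAST n → n=-43. Stack: []
LOAD_FAST w → push 4. Stack: [4]
RETURN_VALUE → return 4.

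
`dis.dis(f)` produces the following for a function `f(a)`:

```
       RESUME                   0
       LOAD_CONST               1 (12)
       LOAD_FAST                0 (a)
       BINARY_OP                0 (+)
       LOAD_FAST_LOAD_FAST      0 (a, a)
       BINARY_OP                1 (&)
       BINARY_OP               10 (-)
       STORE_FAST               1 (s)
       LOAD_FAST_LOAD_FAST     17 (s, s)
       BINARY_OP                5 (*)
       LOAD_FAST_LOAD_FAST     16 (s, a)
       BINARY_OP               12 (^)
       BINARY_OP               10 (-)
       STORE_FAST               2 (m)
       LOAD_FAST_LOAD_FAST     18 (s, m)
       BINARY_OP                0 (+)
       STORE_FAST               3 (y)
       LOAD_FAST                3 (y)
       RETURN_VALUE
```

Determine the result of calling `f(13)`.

155

LOAD_CONST → push 12. Stack: [12]
LOAD_FAST a → push 13. Stack: [12, 13]
BINARY_OP + → 12 + 13 = 25. Stack: [25]
LOAD_FAST_LOAD_FAST a,a → push 13,13. Stack: [25, 13, 13]
BINARY_OP & → 13 & 13 = 13. Stack: [25, 13]
BINARY_OP - → 25 - 13 = 12. Stack: [12]
STORE_FAST s → s=12. Stack: []
LOAD_FAST_LOAD_FAST s,s → push 12,12. Stack: [12, 12]
BINARY_OP * → 12 * 12 = 144. Stack: [144]
LOAD_FAST_LOAD_FAST s,a → push 12,13. Stack: [144, 12, 13]
BINARY_OP ^ → 12 ^ 13 = 1. Stack: [144, 1]
BINARY_OP - → 144 - 1 = 143. Stack: [143]
STORE_FAST m → m=143. Stack: []
LOAD_FAST_LOAD_FAST s,m → push 12,143. Stack: [12, 143]
BINARY_OP + → 12 + 143 = 155. Stack: [155]
STORE_FAST y → y=155. Stack: []
LOAD_FAST y → push 155. Stack: [155]
RETURN_VALUE → return 155.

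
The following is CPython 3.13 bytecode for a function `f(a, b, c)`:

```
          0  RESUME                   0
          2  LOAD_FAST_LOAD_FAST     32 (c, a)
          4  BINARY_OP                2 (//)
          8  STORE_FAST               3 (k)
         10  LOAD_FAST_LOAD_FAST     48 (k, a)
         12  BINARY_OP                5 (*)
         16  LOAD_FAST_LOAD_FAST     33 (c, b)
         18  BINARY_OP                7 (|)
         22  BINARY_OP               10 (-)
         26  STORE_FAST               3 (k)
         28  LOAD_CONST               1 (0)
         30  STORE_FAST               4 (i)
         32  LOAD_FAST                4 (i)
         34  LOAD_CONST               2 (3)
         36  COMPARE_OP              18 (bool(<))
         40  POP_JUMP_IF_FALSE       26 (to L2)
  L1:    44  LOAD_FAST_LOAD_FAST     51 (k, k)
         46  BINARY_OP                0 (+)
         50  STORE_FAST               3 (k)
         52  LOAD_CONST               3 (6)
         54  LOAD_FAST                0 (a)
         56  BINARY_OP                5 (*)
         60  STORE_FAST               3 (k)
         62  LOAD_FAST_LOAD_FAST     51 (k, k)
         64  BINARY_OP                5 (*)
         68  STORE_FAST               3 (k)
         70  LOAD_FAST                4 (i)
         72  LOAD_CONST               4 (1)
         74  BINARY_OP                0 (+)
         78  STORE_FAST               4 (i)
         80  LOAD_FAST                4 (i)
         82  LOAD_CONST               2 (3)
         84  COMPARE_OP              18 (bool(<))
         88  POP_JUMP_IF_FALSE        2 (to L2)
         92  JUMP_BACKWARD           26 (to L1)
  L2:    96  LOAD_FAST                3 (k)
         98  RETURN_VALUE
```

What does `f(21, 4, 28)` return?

15876

LOAD_FAST_LOAD_FAST c,a → push 28,21
BINARY_OP // → 28 // 21 = 1
STORE_FAST k → k=1
LOAD_FAST_LOAD_FAST k,a → push 1,21
BINARY_OP * → 1 * 21 = 21
LOAD_FAST_LOAD_FAST c,b → push 28,4
BINARY_OP | → 28 | 4 = 28
BINARY_OP - → 21 - 28 = -7
STORE_FAST k → k=-7
LOAD_CONST → push 0
STORE_FAST i → i=0
LOAD_FAST i → push 0
LOAD_CONST → push 3
COMPARE_OP bool(<) → 0 vs 3 = True
POP_JUMP_IF_FALSE → pop True; no jump
LOAD_FAST_LOAD_FAST k,k → push -7,-7
BINARY_OP + → -7 + -7 = -14
STORE_FAST k → k=-14
LOAD_CONST → push 6
LOAD_FAST a → push 21
BINARY_OP * → 6 * 21 = 126
STORE_FAST k → k=126
LOAD_FAST_LOAD_FAST k,k → push 126,126
BINARY_OP * → 126 * 126 = 15876
STORE_FAST k → k=15876
LOAD_FAST i → push 0
LOAD_CONST → push 1
BINARY_OP + → 0 + 1 = 1
STORE_FAST i → i=1
LOAD_FAST i → push 1
LOAD_CONST → push 3
COMPARE_OP bool(<) → 1 vs 3 = True
POP_JUMP_IF_FALSE → pop True; no jump
LOAD_FAST_LOAD_FAST k,k → push 15876,15876
BINARY_OP + → 15876 + 15876 = 31752
STORE_FAST k → k=31752
LOAD_CONST → push 6
LOAD_FAST a → push 21
BINARY_OP * → 6 * 21 = 126
STORE_FAST k → k=126
LOAD_FAST_LOAD_FAST k,k → push 126,126
BINARY_OP * → 126 * 126 = 15876
STORE_FAST k → k=15876
LOAD_FAST i → push 1
LOAD_CONST → push 1
BINARY_OP + → 1 + 1 = 2
STORE_FAST i → i=2
LOAD_FAST i → push 2
LOAD_CONST → push 3
COMPARE_OP bool(<) → 2 vs 3 = True
POP_JUMP_IF_FALSE → pop True; no jump
LOAD_FAST_LOAD_FAST k,k → push 15876,15876
BINARY_OP + → 15876 + 15876 = 31752
STORE_FAST k → k=31752
LOAD_CONST → push 6
LOAD_FAST a → push 21
BINARY_OP * → 6 * 21 = 126
STORE_FAST k → k=126
LOAD_FAST_LOAD_FAST k,k → push 126,126
BINARY_OP * → 126 * 126 = 15876
STORE_FAST k → k=15876
LOAD_FAST i → push 2
LOAD_CONST → push 1
BINARY_OP + → 2 + 1 = 3
STORE_FAST i → i=3
LOAD_FAST i → push 3
LOAD_CONST → push 3
COMPARE_OP bool(<) → 3 vs 3 = False
POP_JUMP_IF_FALSE → pop False; jump
LOAD_FAST k → push 15876
RETURN_VALUE → return 15876.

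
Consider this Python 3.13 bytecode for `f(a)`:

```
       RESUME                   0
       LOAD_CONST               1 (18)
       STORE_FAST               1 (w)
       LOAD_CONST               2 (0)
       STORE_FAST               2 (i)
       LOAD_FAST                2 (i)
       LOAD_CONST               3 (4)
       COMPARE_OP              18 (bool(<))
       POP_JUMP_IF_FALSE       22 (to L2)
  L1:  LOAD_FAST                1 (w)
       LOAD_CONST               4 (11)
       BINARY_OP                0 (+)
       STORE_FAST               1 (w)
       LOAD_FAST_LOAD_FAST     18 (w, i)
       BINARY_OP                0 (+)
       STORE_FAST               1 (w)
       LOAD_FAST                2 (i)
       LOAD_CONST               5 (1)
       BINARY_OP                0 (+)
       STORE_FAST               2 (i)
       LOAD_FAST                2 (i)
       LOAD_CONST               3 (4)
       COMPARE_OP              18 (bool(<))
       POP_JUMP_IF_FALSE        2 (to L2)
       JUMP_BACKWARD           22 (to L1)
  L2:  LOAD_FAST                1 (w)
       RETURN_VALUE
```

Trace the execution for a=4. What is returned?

68

LOAD_CONST → push 18
STORE_FAST w → w=18
LOAD_CONST → push 0
STORE_FAST i → i=0
LOAD_FAST i → push 0
LOAD_CONST → push 4
COMPARE_OP bool(<) → 0 vs 4 = True
POP_JUMP_IF_FALSE → pop True; no jump
LOAD_FAST w → push 18
LOAD_CONST → push 11
BINARY_OP + → 18 + 11 = 29
STORE_FAST w → w=29
LOAD_FAST_LOAD_FAST w,i → push 29,0
BINARY_OP + → 29 + 0 = 29
STORE_FAST w → w=29
LOAD_FAST i → push 0
LOAD_CONST → push 1
BINARY_OP + → 0 + 1 = 1
STORE_FAST i → i=1
LOAD_FAST i → push 1
LOAD_CONST → push 4
COMPARE_OP bool(<) → 1 vs 4 = True
POP_JUMP_IF_FALSE → pop True; no jump
LOAD_FAST w → push 29
LOAD_CONST → push 11
BINARY_OP + → 29 + 11 = 40
STORE_FAST w → w=40
LOAD_FAST_LOAD_FAST w,i → push 40,1
BINARY_OP + → 40 + 1 = 41
STORE_FAST w → w=41
LOAD_FAST i → push 1
LOAD_CONST → push 1
BINARY_OP + → 1 + 1 = 2
STORE_FAST i → i=2
LOAD_FAST i → push 2
LOAD_CONST → push 4
COMPARE_OP bool(<) → 2 vs 4 = True
POP_JUMP_IF_FALSE → pop True; no jump
LOAD_FAST w → push 41
LOAD_CONST → push 11
BINARY_OP + → 41 + 11 = 52
STORE_FAST w → w=52
LOAD_FAST_LOAD_FAST w,i → push 52,2
BINARY_OP + → 52 + 2 = 54
STORE_FAST w → w=54
LOAD_FAST i → push 2
LOAD_CONST → push 1
BINARY_OP + → 2 + 1 = 3
STORE_FAST i → i=3
LOAD_FAST i → push 3
LOAD_CONST → push 4
COMPARE_OP bool(<) → 3 vs 4 = True
POP_JUMP_IF_FALSE → pop True; no jump
LOAD_FAST w → push 54
LOAD_CONST → push 11
BINARY_OP + → 54 + 11 = 65
STORE_FAST w → w=65
LOAD_FAST_LOAD_FAST w,i → push 65,3
BINARY_OP + → 65 + 3 = 68
STORE_FAST w → w=68
LOAD_FAST i → push 3
LOAD_CONST → push 1
BINARY_OP + → 3 + 1 = 4
STORE_FAST i → i=4
LOAD_FAST i → push 4
LOAD_CONST → push 4
COMPARE_OP bool(<) → 4 vs 4 = False
POP_JUMP_IF_FALSE → pop False; jump
LOAD_FAST w → push 68
RETURN_VALUE → return 68.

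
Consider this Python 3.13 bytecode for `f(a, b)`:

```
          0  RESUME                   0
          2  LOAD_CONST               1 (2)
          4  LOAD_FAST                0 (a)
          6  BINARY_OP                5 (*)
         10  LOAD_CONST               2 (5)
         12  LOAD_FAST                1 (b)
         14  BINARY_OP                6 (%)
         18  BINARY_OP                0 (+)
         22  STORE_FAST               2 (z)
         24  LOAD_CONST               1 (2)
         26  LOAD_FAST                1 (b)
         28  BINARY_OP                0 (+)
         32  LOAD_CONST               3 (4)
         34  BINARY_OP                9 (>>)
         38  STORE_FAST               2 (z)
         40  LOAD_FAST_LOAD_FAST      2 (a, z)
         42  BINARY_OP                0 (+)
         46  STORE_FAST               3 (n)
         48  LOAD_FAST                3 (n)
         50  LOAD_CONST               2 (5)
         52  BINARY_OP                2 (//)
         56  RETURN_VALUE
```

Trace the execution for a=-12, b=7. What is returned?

-3

LOAD_CONST → push 2. Stack: [2]
LOAD_FAST a → push -12. Stack: [2, -12]
BINARY_OP * → 2 * -12 = -24. Stack: [-24]
LOAD_CONST → push 5. Stack: [-24, 5]
LOAD_FAST b → push 7. Stack: [-24, 5, 7]
BINARY_OP % → 5 % 7 = 5. Stack: [-24, 5]
BINARY_OP + → -24 + 5 = -19. Stack: [-19]
STORE_FAST z → z=-19. Stack: []
LOAD_CONST → push 2. Stack: [2]
LOAD_FAST b → push 7. Stack: [2, 7]
BINARY_OP + → 2 + 7 = 9. Stack: [9]
LOAD_CONST → push 4. Stack: [9, 4]
BINARY_OP >> → 9 >> 4 = 0. Stack: [0]
STORE_FAST z → z=0. Stack: []
LOAD_FAST_LOAD_FAST a,z → push -12,0. Stack: [-12, 0]
BINARY_OP + → -12 + 0 = -12. Stack: [-12]
STORE_FAST n → n=-12. Stack: []
LOAD_FAST n → push -12. Stack: [-12]
LOAD_CONST → push 5. Stack: [-12, 5]
BINARY_OP // → -12 // 5 = -3. Stack: [-3]
RETURN_VALUE → return -3.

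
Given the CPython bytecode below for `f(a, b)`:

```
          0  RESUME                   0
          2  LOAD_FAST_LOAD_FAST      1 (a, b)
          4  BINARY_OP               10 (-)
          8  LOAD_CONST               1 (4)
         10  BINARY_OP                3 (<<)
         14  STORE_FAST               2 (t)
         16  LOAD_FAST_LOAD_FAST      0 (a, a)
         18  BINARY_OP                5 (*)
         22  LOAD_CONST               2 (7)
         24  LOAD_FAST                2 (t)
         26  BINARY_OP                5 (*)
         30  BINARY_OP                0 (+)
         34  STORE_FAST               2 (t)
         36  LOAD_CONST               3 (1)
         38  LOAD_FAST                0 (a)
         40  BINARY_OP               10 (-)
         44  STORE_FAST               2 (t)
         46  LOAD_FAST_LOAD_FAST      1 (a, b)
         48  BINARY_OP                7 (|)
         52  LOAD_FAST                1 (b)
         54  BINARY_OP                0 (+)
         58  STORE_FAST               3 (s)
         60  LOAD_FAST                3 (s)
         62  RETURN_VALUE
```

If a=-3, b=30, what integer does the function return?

LOAD_FAST_LOAD_FAST a,b → push -3,30. Stack: [-3, 30]
BINARY_OP - → -3 - 30 = -33. Stack: [-33]
LOAD_CONST → push 4. Stack: [-33, 4]
BINARY_OP << → -33 << 4 = -528. Stack: [-528]
STORE_FAST t → t=-528. Stack: []
LOAD_FAST_LOAD_FAST a,a → push -3,-3. Stack: [-3, -3]
BINARY_OP * → -3 * -3 = 9. Stack: [9]
LOAD_CONST → push 7. Stack: [9, 7]
LOAD_FAST t → push -528. Stack: [9, 7, -528]
BINARY_OP * → 7 * -528 = -3696. Stack: [9, -3696]
BINARY_OP + → 9 + -3696 = -3687. Stack: [-3687]
STORE_FAST t → t=-3687. Stack: []
LOAD_CONST → push 1. Stack: [1]
LOAD_FAST a → push -3. Stack: [1, -3]
BINARY_OP - → 1 - -3 = 4. Stack: [4]
STORE_FAST t → t=4. Stack: []
LOAD_FAST_LOAD_FAST a,b → push -3,30. Stack: [-3, 30]
BINARY_OP | → -3 | 30 = -1. Stack: [-1]
LOAD_FAST b → push 30. Stack: [-1, 30]
BINARY_OP + → -1 + 30 = 29. Stack: [29]
STORE_FAST s → s=29. Stack: []
LOAD_FAST s → push 29. Stack: [29]
RETURN_VALUE → return 29.

29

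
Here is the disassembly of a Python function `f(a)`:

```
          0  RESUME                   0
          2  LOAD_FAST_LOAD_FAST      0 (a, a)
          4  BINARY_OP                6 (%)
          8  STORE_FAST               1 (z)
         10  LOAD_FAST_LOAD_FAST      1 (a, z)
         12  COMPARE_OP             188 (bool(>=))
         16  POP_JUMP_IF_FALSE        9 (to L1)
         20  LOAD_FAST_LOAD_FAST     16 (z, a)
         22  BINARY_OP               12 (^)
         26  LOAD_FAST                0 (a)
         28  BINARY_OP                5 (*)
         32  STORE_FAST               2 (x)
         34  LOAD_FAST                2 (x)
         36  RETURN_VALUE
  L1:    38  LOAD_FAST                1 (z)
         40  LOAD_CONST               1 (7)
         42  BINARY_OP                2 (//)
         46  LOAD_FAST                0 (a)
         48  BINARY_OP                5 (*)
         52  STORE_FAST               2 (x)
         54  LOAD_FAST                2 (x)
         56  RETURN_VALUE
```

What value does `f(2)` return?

LOAD_FAST_LOAD_FAST a,a → push 2,2. Stack: [2, 2]
BINARY_OP % → 2 % 2 = 0. Stack: [0]
STORE_FAST z → z=0. Stack: []
LOAD_FAST_LOAD_FAST a,z → push 2,0. Stack: [2, 0]
COMPARE_OP bool(>=) → 2 vs 0 = True. Stack: [True]
POP_JUMP_IF_FALSE → pop True; no jump. Stack: []
LOAD_FAST_LOAD_FAST z,a → push 0,2. Stack: [0, 2]
BINARY_OP ^ → 0 ^ 2 = 2. Stack: [2]
LOAD_FAST a → push 2. Stack: [2, 2]
BINARY_OP * → 2 * 2 = 4. Stack: [4]
STORE_FAST x → x=4. Stack: []
LOAD_FAST x → push 4. Stack: [4]
RETURN_VALUE → return 4.

4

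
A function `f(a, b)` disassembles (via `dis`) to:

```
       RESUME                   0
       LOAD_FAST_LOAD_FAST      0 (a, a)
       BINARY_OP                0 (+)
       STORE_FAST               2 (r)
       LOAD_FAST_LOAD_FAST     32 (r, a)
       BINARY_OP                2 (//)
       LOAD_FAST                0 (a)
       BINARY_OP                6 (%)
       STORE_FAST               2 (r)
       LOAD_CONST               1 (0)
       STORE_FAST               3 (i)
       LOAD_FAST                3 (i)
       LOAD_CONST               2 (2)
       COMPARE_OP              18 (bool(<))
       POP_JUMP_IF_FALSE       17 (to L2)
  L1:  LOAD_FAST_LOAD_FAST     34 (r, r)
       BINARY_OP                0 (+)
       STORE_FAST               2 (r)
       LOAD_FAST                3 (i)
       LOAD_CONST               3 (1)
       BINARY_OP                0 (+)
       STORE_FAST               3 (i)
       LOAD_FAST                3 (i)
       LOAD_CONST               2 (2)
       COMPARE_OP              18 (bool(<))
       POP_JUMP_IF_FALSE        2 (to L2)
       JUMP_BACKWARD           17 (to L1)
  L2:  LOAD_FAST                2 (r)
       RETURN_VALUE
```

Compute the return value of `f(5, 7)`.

LOAD_FAST_LOAD_FAST a,a → push 5,5. Stack: [5, 5]
BINARY_OP + → 5 + 5 = 10. Stack: [10]
STORE_FAST r → r=10. Stack: []
LOAD_FAST_LOAD_FAST r,a → push 10,5. Stack: [10, 5]
BINARY_OP // → 10 // 5 = 2. Stack: [2]
LOAD_FAST a → push 5. Stack: [2, 5]
BINARY_OP % → 2 % 5 = 2. Stack: [2]
STORE_FAST r → r=2. Stack: []
LOAD_CONST → push 0. Stack: [0]
STORE_FAST i → i=0. Stack: []
LOAD_FAST i → push 0. Stack: [0]
LOAD_CONST → push 2. Stack: [0, 2]
COMPARE_OP bool(<) → 0 vs 2 = True. Stack: [True]
POP_JUMP_IF_FALSE → pop True; no jump. Stack: []
LOAD_FAST_LOAD_FAST r,r → push 2,2. Stack: [2, 2]
BINARY_OP + → 2 + 2 = 4. Stack: [4]
STORE_FAST r → r=4. Stack: []
LOAD_FAST i → push 0. Stack: [0]
LOAD_CONST → push 1. Stack: [0, 1]
BINARY_OP + → 0 + 1 = 1. Stack: [1]
STORE_FAST i → i=1. Stack: []
LOAD_FAST i → push 1. Stack: [1]
LOAD_CONST → push 2. Stack: [1, 2]
COMPARE_OP bool(<) → 1 vs 2 = True. Stack: [True]
POP_JUMP_IF_FALSE → pop True; no jump. Stack: []
LOAD_FAST_LOAD_FAST r,r → push 4,4. Stack: [4, 4]
BINARY_OP + → 4 + 4 = 8. Stack: [8]
STORE_FAST r → r=8. Stack: []
LOAD_FAST i → push 1. Stack: [1]
LOAD_CONST → push 1. Stack: [1, 1]
BINARY_OP + → 1 + 1 = 2. Stack: [2]
STORE_FAST i → i=2. Stack: []
LOAD_FAST i → push 2. Stack: [2]
LOAD_CONST → push 2. Stack: [2, 2]
COMPARE_OP bool(<) → 2 vs 2 = False. Stack: [False]
POP_JUMP_IF_FALSE → pop False; jump. Stack: []
LOAD_FAST r → push 8. Stack: [8]
RETURN_VALUE → return 8.

8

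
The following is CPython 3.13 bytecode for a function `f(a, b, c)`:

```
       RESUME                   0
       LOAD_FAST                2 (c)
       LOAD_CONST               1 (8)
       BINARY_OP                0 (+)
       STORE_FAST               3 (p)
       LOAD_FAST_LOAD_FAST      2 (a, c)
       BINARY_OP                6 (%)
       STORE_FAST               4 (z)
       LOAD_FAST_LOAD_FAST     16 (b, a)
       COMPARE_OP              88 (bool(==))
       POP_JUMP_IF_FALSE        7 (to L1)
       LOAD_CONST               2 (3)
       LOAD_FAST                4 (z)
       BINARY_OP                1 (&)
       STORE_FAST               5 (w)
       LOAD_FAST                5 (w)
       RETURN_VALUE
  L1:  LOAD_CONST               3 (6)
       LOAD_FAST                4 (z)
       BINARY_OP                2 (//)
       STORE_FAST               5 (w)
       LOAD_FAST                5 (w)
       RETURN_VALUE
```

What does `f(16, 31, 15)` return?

LOAD_FAST c → push 15. Stack: [15]
LOAD_CONST → push 8. Stack: [15, 8]
BINARY_OP + → 15 + 8 = 23. Stack: [23]
STORE_FAST p → p=23. Stack: []
LOAD_FAST_LOAD_FAST a,c → push 16,15. Stack: [16, 15]
BINARY_OP % → 16 % 15 = 1. Stack: [1]
STORE_FAST z → z=1. Stack: []
LOAD_FAST_LOAD_FAST b,a → push 31,16. Stack: [31, 16]
COMPARE_OP bool(==) → 31 vs 16 = False. Stack: [False]
POP_JUMP_IF_FALSE → pop False; jump. Stack: []
LOAD_CONST → push 6. Stack: [6]
LOAD_FAST z → push 1. Stack: [6, 1]
BINARY_OP // → 6 // 1 = 6. Stack: [6]
STORE_FAST w → w=6. Stack: []
LOAD_FAST w → push 6. Stack: [6]
RETURN_VALUE → return 6.

6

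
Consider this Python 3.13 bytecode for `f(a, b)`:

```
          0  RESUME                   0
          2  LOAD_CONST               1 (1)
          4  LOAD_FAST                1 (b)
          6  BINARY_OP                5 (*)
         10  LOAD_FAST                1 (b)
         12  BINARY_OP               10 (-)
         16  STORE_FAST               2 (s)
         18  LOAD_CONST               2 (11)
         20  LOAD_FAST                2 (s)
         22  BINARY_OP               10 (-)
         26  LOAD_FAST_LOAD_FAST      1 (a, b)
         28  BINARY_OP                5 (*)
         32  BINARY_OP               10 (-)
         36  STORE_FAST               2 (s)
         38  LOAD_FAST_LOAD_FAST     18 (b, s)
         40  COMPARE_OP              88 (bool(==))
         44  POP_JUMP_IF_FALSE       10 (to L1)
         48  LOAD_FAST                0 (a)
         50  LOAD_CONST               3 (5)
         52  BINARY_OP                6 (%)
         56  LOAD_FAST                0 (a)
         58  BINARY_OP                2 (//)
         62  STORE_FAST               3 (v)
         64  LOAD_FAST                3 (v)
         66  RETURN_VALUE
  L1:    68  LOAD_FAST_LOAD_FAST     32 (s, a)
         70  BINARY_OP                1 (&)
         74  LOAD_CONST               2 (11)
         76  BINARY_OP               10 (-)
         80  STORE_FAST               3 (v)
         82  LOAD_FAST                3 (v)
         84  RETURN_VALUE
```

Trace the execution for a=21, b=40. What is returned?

LOAD_CONST → push 1. Stack: [1]
LOAD_FAST b → push 40. Stack: [1, 40]
BINARY_OP * → 1 * 40 = 40. Stack: [40]
LOAD_FAST b → push 40. Stack: [40, 40]
BINARY_OP - → 40 - 40 = 0. Stack: [0]
STORE_FAST s → s=0. Stack: []
LOAD_CONST → push 11. Stack: [11]
LOAD_FAST s → push 0. Stack: [11, 0]
BINARY_OP - → 11 - 0 = 11. Stack: [11]
LOAD_FAST_LOAD_FAST a,b → push 21,40. Stack: [11, 21, 40]
BINARY_OP * → 21 * 40 = 840. Stack: [11, 840]
BINARY_OP - → 11 - 840 = -829. Stack: [-829]
STORE_FAST s → s=-829. Stack: []
LOAD_FAST_LOAD_FAST b,s → push 40,-829. Stack: [40, -829]
COMPARE_OP bool(==) → 40 vs -829 = False. Stack: [False]
POP_JUMP_IF_FALSE → pop False; jump. Stack: []
LOAD_FAST_LOAD_FAST s,a → push -829,21. Stack: [-829, 21]
BINARY_OP & → -829 & 21 = 1. Stack: [1]
LOAD_CONST → push 11. Stack: [1, 11]
BINARY_OP - → 1 - 11 = -10. Stack: [-10]
STORE_FAST v → v=-10. Stack: []
LOAD_FAST v → push -10. Stack: [-10]
RETURN_VALUE → return -10.

-10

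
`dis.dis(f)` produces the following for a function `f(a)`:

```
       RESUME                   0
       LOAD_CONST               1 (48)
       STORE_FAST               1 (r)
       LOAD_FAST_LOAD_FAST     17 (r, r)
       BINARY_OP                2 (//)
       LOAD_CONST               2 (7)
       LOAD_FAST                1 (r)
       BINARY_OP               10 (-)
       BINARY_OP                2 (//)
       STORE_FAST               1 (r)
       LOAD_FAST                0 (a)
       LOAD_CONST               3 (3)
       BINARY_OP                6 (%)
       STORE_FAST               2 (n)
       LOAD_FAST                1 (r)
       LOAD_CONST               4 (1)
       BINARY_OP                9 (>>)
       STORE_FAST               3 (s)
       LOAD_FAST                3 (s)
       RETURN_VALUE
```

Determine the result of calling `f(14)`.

LOAD_CONST → push 48. Stack: [48]
STORE_FAST r → r=48. Stack: []
LOAD_FAST_LOAD_FAST r,r → push 48,48. Stack: [48, 48]
BINARY_OP // → 48 // 48 = 1. Stack: [1]
LOAD_CONST → push 7. Stack: [1, 7]
LOAD_FAST r → push 48. Stack: [1, 7, 48]
BINARY_OP - → 7 - 48 = -41. Stack: [1, -41]
BINARY_OP // → 1 // -41 = -1. Stack: [-1]
STORE_FAST r → r=-1. Stack: []
LOAD_FAST a → push 14. Stack: [14]
LOAD_CONST → push 3. Stack: [14, 3]
BINARY_OP % → 14 % 3 = 2. Stack: [2]
STORE_FAST n → n=2. Stack: []
LOAD_FAST r → push -1. Stack: [-1]
LOAD_CONST → push 1. Stack: [-1, 1]
BINARY_OP >> → -1 >> 1 = -1. Stack: [-1]
STORE_FAST s → s=-1. Stack: []
LOAD_FAST s → push -1. Stack: [-1]
RETURN_VALUE → return -1.

-1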